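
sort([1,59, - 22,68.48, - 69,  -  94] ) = [ - 94, - 69, - 22,1,59,68.48 ] 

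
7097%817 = 561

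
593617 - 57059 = 536558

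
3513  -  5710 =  - 2197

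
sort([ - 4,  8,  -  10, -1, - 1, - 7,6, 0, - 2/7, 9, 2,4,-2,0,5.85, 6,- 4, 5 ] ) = [ -10, - 7 ,  -  4, - 4,-2 , - 1, - 1, - 2/7,0,0,2, 4, 5,5.85,6, 6, 8, 9] 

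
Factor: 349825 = 5^2*7^1*1999^1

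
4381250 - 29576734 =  - 25195484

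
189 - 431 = -242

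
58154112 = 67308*864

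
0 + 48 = 48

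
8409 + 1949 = 10358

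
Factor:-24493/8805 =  - 3^( - 1)*5^(  -  1)*7^1*587^( - 1)*3499^1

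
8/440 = 1/55 = 0.02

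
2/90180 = 1/45090 = 0.00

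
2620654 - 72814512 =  - 70193858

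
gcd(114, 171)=57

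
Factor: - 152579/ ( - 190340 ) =2^ ( - 2)*5^ ( - 1)*7^1 * 31^( - 1)*71^1 = 497/620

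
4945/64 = 77+17/64=77.27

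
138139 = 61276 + 76863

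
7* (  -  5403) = -37821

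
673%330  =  13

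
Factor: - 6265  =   - 5^1*7^1* 179^1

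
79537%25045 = 4402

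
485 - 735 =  - 250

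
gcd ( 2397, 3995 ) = 799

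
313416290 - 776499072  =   - 463082782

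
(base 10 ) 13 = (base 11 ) 12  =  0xD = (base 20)d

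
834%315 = 204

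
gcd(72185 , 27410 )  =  5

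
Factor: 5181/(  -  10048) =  - 33/64 =- 2^(-6 )*3^1 * 11^1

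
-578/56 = -289/28 = -10.32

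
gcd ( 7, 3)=1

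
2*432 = 864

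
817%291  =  235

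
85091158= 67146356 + 17944802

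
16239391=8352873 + 7886518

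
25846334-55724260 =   -  29877926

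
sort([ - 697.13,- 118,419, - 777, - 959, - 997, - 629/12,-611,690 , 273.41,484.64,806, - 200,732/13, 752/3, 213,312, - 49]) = [ - 997, - 959, - 777, - 697.13, - 611, - 200, - 118, - 629/12, - 49,732/13,213,752/3 , 273.41 , 312, 419,484.64, 690,806]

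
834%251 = 81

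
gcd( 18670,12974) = 2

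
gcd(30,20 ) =10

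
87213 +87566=174779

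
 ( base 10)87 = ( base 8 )127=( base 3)10020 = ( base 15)5C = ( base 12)73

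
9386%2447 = 2045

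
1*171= 171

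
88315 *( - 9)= -794835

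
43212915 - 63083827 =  - 19870912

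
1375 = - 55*( - 25)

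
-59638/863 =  - 70+772/863 = -  69.11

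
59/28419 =59/28419 = 0.00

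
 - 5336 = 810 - 6146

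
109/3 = 109/3 = 36.33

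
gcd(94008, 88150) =2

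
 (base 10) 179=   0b10110011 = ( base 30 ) 5t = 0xB3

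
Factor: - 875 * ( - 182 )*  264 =42042000 = 2^4*3^1*5^3 * 7^2* 11^1*13^1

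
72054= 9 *8006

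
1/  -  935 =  - 1 + 934/935 = -0.00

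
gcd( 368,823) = 1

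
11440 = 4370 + 7070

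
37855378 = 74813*506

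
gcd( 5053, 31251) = 1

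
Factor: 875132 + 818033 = 1693165 = 5^1*29^1*11677^1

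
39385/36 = 1094 + 1/36 = 1094.03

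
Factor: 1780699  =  17^1*19^1*37^1*149^1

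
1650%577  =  496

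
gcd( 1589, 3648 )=1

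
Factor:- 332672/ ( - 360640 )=2^1*5^( - 1 )* 7^(-2 ) * 113^1 = 226/245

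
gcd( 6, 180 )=6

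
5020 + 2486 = 7506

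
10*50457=504570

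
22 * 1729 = 38038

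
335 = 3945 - 3610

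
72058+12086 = 84144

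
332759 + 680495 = 1013254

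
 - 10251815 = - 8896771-1355044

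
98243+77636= 175879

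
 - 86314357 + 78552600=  - 7761757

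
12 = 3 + 9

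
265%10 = 5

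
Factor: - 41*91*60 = -223860 =-2^2*3^1*5^1 * 7^1*13^1*41^1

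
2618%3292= 2618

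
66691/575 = 115 + 566/575 = 115.98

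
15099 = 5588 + 9511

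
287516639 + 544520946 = 832037585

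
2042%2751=2042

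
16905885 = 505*33477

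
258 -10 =248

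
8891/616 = 8891/616 = 14.43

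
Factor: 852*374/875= 2^3*3^1*5^ (  -  3)*7^( - 1)*11^1*17^1*71^1 = 318648/875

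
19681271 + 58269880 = 77951151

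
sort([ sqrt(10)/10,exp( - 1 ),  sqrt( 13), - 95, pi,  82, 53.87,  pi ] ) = [ - 95, sqrt(10)/10, exp(-1 ), pi,pi, sqrt( 13),  53.87, 82]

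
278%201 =77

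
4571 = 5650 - 1079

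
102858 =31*3318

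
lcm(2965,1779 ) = 8895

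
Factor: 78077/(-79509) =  - 3^( - 1 )*17^( - 1) * 163^1*479^1*1559^( - 1)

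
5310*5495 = 29178450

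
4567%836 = 387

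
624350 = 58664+565686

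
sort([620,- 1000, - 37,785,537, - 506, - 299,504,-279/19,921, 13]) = [ - 1000,-506, -299, - 37,-279/19,13,  504,537,620 , 785,921]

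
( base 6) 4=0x4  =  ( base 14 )4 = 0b100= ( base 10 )4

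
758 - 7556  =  -6798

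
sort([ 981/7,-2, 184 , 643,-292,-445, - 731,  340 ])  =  [-731,  -  445, - 292, -2,981/7 , 184,340 , 643]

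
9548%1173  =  164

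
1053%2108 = 1053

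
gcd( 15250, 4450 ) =50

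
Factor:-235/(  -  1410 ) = 2^( - 1 )*3^(-1 ) = 1/6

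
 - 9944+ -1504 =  - 11448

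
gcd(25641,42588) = 63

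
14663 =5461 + 9202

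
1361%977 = 384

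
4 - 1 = 3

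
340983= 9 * 37887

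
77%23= 8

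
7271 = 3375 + 3896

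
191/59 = 3+14/59 = 3.24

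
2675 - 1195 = 1480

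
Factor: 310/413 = 2^1* 5^1*7^(-1) *31^1 * 59^ ( - 1)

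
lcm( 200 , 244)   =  12200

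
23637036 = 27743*852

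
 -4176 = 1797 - 5973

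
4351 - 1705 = 2646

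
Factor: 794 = 2^1*397^1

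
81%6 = 3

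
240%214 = 26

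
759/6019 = 759/6019 = 0.13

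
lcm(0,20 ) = 0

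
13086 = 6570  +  6516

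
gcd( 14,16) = 2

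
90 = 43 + 47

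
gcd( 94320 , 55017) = 9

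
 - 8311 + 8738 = 427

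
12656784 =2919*4336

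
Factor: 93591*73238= 2^1*3^2*11^1*3329^1*10399^1= 6854417658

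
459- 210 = 249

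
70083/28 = 2502+ 27/28 = 2502.96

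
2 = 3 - 1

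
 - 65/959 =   -  1+894/959 = - 0.07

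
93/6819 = 31/2273 = 0.01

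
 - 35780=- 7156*5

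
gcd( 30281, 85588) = 1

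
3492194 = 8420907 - 4928713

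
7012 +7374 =14386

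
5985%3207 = 2778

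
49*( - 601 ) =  - 29449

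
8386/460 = 4193/230 = 18.23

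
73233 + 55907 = 129140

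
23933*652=15604316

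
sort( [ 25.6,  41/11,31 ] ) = [41/11,25.6,31]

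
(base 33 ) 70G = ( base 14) 2AD9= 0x1dd7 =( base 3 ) 101110221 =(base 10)7639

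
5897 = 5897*1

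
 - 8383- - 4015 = -4368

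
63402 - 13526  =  49876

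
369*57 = 21033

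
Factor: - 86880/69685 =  - 96/77= -  2^5*3^1*7^ ( -1 )*11^( - 1) 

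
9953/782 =9953/782= 12.73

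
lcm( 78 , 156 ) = 156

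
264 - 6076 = - 5812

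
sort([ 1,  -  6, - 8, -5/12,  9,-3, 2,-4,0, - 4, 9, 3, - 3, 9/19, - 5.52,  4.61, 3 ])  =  [ - 8,-6, - 5.52, -4, - 4, - 3, - 3,-5/12,0, 9/19 , 1, 2, 3, 3,4.61, 9, 9]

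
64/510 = 32/255= 0.13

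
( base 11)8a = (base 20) 4I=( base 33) 2w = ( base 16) 62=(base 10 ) 98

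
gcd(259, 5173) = 7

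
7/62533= 7/62533 =0.00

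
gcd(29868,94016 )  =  4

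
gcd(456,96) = 24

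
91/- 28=-4 + 3/4 = -3.25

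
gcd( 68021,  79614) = 1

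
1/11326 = 1/11326 =0.00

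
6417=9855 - 3438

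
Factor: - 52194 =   -  2^1*3^1*8699^1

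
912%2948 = 912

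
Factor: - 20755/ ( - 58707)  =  3^( - 2)*5^1 *7^1*11^( - 1) =35/99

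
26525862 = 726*36537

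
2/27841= 2/27841  =  0.00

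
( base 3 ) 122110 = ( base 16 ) 1D7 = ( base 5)3341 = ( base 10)471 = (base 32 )EN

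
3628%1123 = 259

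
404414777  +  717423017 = 1121837794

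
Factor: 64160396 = 2^2*16040099^1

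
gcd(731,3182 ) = 43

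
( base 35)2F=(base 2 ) 1010101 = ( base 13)67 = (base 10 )85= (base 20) 45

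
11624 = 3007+8617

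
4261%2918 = 1343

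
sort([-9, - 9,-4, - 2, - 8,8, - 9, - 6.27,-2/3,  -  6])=[ - 9, - 9, -9,  -  8, - 6.27, - 6, - 4, - 2, - 2/3,  8 ]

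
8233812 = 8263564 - 29752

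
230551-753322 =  - 522771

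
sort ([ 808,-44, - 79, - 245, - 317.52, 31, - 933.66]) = [ - 933.66,-317.52, - 245, - 79, - 44, 31,808]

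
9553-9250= 303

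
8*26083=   208664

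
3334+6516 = 9850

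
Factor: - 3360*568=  - 1908480 = - 2^8*3^1*5^1*7^1*71^1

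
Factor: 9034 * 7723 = 2^1*4517^1*7723^1 = 69769582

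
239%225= 14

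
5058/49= 103+11/49=103.22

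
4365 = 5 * 873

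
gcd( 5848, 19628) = 4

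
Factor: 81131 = 81131^1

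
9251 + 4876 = 14127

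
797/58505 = 797/58505=0.01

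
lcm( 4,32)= 32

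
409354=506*809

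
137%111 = 26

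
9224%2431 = 1931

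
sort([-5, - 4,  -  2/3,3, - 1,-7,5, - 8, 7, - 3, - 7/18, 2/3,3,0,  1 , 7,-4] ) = [ - 8, - 7, - 5, - 4, - 4, - 3, - 1, - 2/3, - 7/18,0,2/3,1,3 , 3,5,7, 7]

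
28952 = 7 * 4136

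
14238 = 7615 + 6623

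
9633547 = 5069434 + 4564113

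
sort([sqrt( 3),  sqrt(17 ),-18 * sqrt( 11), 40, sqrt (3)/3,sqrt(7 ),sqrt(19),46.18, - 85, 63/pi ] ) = [-85,-18*sqrt( 11), sqrt( 3) /3, sqrt(3),  sqrt(7), sqrt( 17), sqrt(19),  63/pi, 40,46.18 ] 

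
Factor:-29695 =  - 5^1* 5939^1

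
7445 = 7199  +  246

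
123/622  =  123/622 = 0.20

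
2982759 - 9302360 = -6319601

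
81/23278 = 81/23278 = 0.00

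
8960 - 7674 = 1286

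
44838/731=44838/731 = 61.34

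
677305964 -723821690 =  - 46515726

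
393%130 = 3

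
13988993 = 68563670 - 54574677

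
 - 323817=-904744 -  - 580927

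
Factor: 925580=2^2*5^1 * 46279^1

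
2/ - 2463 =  - 1 + 2461/2463 = - 0.00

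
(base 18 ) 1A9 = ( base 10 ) 513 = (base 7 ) 1332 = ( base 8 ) 1001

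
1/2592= 1/2592 = 0.00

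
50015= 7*7145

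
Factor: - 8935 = - 5^1*1787^1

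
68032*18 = 1224576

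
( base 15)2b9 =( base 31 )k4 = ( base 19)1dg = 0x270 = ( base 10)624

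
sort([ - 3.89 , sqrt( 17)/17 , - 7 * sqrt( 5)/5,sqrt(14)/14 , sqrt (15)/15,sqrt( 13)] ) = [-3.89, - 7* sqrt( 5 )/5,sqrt( 17)/17,sqrt( 15)/15, sqrt( 14)/14,sqrt(13 )]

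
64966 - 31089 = 33877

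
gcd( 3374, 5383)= 7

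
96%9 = 6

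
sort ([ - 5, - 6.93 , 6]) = [- 6.93, - 5,6] 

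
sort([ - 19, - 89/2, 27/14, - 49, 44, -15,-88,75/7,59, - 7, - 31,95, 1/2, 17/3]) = [ - 88 ,-49,-89/2, - 31, -19,-15,-7, 1/2, 27/14,17/3 , 75/7, 44,59,  95 ] 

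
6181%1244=1205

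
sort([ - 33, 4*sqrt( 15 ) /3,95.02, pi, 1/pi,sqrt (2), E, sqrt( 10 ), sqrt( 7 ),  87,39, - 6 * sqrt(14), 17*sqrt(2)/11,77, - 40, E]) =[-40 , - 33,-6*sqrt ( 14 ), 1/pi,sqrt(2 ),17*sqrt(2) /11,sqrt(7), E, E,pi, sqrt(10 ), 4 * sqrt( 15 ) /3,39, 77,  87,95.02 ] 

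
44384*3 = 133152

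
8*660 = 5280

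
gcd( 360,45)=45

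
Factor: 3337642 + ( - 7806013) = -3^1*23^1*31^1*2089^1 = -4468371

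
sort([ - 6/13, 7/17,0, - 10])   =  [-10,  -  6/13, 0, 7/17 ] 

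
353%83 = 21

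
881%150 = 131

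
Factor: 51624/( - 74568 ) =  - 9/13=-  3^2* 13^( - 1)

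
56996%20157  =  16682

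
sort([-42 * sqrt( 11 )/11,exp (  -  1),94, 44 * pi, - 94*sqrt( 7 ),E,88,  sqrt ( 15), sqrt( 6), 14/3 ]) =[ - 94*sqrt(7) , -42 * sqrt(11) /11, exp( - 1 ), sqrt( 6 ) , E, sqrt( 15),14/3, 88, 94,44* pi]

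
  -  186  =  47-233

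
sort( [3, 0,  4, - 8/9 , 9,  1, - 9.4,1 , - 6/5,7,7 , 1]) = [-9.4, - 6/5, - 8/9, 0, 1, 1, 1, 3,4, 7, 7, 9]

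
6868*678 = 4656504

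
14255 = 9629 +4626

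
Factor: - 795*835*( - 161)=106875825 = 3^1 * 5^2*7^1*23^1*53^1*167^1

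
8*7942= 63536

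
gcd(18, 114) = 6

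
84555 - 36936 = 47619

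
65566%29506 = 6554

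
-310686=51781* ( - 6)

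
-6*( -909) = 5454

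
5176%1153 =564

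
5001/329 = 15+66/329 = 15.20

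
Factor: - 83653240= - 2^3*5^1*11^1*190121^1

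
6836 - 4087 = 2749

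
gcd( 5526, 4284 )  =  18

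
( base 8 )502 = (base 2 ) 101000010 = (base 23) E0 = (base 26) CA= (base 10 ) 322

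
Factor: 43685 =5^1*8737^1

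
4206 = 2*2103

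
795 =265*3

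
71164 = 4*17791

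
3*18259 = 54777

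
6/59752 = 3/29876 = 0.00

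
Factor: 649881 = 3^2*163^1 * 443^1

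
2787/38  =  73 + 13/38=73.34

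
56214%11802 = 9006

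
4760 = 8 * 595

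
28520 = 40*713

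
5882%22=8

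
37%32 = 5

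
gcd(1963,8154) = 151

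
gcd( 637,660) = 1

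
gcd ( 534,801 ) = 267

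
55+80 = 135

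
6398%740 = 478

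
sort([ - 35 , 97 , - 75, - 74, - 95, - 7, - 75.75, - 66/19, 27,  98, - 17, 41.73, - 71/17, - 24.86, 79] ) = [ - 95, - 75.75, - 75, - 74 , - 35, - 24.86,- 17,-7, - 71/17, - 66/19, 27, 41.73,79 , 97,  98]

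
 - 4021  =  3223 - 7244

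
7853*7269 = 57083457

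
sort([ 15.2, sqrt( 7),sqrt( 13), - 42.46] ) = [ - 42.46,sqrt ( 7 ),sqrt( 13),  15.2 ] 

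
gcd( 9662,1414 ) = 2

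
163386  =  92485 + 70901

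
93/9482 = 93/9482 = 0.01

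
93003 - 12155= 80848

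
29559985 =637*46405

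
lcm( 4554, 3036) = 9108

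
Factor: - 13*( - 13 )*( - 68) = -11492 = - 2^2*13^2*17^1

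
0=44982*0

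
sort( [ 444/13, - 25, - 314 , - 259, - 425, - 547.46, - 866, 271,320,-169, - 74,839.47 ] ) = [ - 866,- 547.46, - 425, - 314, - 259, - 169,-74, - 25,  444/13,271, 320 , 839.47]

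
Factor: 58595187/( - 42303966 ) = - 2^( - 1)*7^1*547^1 * 2399^(-1)  *  2939^ (-1 ) * 5101^1 = - 19531729/14101322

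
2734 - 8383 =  - 5649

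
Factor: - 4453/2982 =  - 2^(  -  1)*3^( - 1)*7^( - 1 ) * 61^1*71^( - 1 )*73^1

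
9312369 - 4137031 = 5175338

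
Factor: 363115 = 5^1*72623^1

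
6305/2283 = 2  +  1739/2283 = 2.76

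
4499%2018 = 463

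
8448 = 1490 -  - 6958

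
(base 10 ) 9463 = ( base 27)CQD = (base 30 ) afd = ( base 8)22367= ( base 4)2103313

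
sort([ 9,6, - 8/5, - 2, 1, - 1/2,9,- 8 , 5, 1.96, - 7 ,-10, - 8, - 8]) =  [  -  10,- 8,-8,-8, - 7, - 2,-8/5, - 1/2,1,1.96,5, 6, 9,9]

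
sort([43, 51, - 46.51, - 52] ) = [ - 52, - 46.51,43, 51]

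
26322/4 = 13161/2=6580.50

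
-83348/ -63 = 83348/63  =  1322.98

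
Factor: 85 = 5^1*17^1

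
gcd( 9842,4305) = 7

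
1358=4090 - 2732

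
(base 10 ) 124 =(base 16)7C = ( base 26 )4k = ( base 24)54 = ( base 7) 235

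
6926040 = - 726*( - 9540 ) 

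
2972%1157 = 658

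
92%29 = 5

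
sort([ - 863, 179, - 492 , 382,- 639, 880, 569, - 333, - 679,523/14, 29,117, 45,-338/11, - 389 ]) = [  -  863, - 679,-639, - 492, - 389, - 333, - 338/11,29 , 523/14 , 45,117,  179 , 382, 569,880]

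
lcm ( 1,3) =3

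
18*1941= 34938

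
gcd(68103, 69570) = 9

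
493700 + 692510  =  1186210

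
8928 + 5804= 14732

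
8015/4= 8015/4= 2003.75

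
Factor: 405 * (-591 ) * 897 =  - 214701435 = - 3^6 * 5^1 * 13^1 * 23^1*197^1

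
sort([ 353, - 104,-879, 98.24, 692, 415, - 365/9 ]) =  [ - 879, - 104, -365/9, 98.24, 353,415, 692 ]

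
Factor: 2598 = 2^1*3^1*433^1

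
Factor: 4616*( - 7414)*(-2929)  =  2^4*11^1*  29^1 * 101^1*337^1*577^1 = 100239237296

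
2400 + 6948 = 9348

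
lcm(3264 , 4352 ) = 13056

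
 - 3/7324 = -1+7321/7324 = - 0.00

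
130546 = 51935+78611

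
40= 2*20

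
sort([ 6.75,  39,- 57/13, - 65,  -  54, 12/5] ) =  [- 65, - 54, - 57/13,12/5,6.75 , 39] 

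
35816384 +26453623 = 62270007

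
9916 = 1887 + 8029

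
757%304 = 149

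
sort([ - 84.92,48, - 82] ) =[-84.92, - 82, 48] 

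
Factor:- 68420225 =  - 5^2*353^1*7753^1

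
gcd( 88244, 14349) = 1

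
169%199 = 169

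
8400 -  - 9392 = 17792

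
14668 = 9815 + 4853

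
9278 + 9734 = 19012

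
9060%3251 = 2558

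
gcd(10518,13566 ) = 6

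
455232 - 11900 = 443332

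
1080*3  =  3240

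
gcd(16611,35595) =2373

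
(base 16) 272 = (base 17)22E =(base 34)ie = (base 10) 626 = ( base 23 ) 145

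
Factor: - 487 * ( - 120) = 58440 = 2^3 * 3^1*5^1 * 487^1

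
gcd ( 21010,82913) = 1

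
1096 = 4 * 274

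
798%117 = 96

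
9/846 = 1/94  =  0.01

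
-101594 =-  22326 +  - 79268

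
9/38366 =9/38366  =  0.00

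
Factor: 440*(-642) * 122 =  - 34462560 = - 2^5 *3^1*5^1 * 11^1 * 61^1*107^1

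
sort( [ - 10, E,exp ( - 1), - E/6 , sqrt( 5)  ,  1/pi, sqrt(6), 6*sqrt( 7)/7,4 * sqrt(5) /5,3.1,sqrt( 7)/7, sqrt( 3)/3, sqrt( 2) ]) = [ -10, - E/6, 1/pi , exp ( - 1), sqrt( 7 )/7, sqrt(3 ) /3, sqrt( 2), 4*sqrt(5)/5,  sqrt( 5),6*sqrt( 7)/7 , sqrt (6), E, 3.1]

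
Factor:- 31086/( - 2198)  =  3^2*7^( - 1 )*11^1 = 99/7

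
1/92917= 1/92917  =  0.00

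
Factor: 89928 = 2^3*3^2*1249^1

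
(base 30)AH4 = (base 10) 9514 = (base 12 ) 560a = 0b10010100101010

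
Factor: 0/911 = 0^1  =  0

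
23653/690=34 + 193/690 = 34.28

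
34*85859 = 2919206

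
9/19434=3/6478= 0.00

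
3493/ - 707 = - 499/101 = - 4.94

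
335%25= 10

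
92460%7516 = 2268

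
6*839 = 5034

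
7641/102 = 74  +  31/34 = 74.91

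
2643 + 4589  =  7232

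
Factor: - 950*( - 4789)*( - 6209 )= - 28248155950=-2^1*5^2*7^1*19^1 * 887^1 * 4789^1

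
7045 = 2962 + 4083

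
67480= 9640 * 7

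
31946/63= 31946/63 = 507.08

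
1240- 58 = 1182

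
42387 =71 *597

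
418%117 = 67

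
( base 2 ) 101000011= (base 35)98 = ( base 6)1255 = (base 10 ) 323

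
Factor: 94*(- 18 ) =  - 2^2*3^2*47^1 = -  1692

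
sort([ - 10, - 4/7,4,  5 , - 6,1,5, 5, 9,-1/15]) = [  -  10, - 6, - 4/7,-1/15 , 1, 4,5, 5,5,9]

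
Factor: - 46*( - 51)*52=121992 = 2^3*3^1*13^1*17^1*23^1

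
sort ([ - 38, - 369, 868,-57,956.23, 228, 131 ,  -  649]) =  [ - 649,  -  369, - 57,  -  38,131,  228, 868 , 956.23]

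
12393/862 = 12393/862 = 14.38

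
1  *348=348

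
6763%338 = 3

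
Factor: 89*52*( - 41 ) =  - 2^2*13^1*41^1*89^1 = - 189748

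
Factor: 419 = 419^1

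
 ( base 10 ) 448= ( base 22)k8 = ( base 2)111000000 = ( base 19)14b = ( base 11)378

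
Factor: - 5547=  - 3^1 *43^2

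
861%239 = 144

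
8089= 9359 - 1270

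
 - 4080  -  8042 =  - 12122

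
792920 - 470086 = 322834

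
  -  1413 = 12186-13599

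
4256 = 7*608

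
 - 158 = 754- 912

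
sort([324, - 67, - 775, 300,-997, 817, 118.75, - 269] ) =[ - 997 , - 775, - 269,  -  67, 118.75,300,  324, 817 ] 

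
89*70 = 6230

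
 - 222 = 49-271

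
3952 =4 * 988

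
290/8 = 145/4= 36.25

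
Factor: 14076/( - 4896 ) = - 23/8 =-2^( - 3 ) * 23^1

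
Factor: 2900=2^2 * 5^2*29^1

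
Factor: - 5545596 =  - 2^2 * 3^1 * 7^1 * 107^1*617^1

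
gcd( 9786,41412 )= 42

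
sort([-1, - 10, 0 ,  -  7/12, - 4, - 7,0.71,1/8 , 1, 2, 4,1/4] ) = [ - 10,  -  7, - 4,  -  1,-7/12,  0,1/8,1/4, 0.71, 1,2,  4]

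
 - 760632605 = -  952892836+192260231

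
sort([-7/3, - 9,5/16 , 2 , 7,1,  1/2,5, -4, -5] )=[-9, - 5, - 4, - 7/3, 5/16  ,  1/2, 1, 2,5 , 7] 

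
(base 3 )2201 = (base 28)2H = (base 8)111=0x49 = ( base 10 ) 73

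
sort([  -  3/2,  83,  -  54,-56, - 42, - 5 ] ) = [ - 56, - 54 , - 42, - 5 , - 3/2,83]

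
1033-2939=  - 1906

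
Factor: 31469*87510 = 2753852190 = 2^1 * 3^1*5^1 * 2917^1 * 31469^1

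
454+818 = 1272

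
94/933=94/933 = 0.10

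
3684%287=240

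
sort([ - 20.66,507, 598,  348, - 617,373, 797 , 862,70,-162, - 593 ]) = [ - 617, - 593, - 162, - 20.66,70,348,373,  507,598, 797, 862]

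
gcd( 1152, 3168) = 288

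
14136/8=1767= 1767.00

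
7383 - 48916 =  - 41533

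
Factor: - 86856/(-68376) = 37^( - 1)*47^1= 47/37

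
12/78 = 2/13 = 0.15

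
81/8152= 81/8152 = 0.01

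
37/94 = 37/94 = 0.39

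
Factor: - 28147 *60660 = - 2^2*3^2*5^1*7^1 *337^1*4021^1= - 1707397020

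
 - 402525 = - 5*80505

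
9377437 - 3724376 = 5653061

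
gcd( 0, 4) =4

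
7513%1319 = 918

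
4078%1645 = 788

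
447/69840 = 149/23280= 0.01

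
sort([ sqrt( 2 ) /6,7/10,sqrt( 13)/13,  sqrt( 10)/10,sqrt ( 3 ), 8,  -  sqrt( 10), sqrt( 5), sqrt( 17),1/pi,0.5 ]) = [  -  sqrt(10), sqrt( 2 ) /6 , sqrt(13)/13, sqrt( 10 ) /10,1/pi, 0.5, 7/10,sqrt( 3),  sqrt ( 5), sqrt( 17), 8 ]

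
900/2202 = 150/367 = 0.41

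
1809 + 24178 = 25987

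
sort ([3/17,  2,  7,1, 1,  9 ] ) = [ 3/17,1, 1 , 2,7,9]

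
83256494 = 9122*9127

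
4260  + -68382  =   - 64122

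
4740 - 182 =4558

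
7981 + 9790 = 17771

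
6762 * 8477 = 57321474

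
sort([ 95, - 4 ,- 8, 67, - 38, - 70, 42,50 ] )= [ - 70, - 38, - 8, - 4, 42, 50, 67,95]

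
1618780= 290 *5582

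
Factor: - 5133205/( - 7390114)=2^(- 1)*5^1* 7^1  *  11^1*67^1*199^1*3695057^( - 1) 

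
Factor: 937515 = 3^1*5^1* 62501^1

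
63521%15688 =769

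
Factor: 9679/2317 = 7^ ( - 1) * 331^( - 1)*9679^1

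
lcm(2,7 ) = 14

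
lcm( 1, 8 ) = 8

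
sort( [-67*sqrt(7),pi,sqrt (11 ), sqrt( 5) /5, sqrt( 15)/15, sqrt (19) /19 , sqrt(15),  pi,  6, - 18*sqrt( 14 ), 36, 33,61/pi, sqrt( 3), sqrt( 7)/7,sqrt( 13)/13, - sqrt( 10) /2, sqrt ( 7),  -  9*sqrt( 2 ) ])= [  -  67*sqrt( 7),-18*sqrt( 14), -9*sqrt(2 ), - sqrt( 10)/2,sqrt(19) /19,  sqrt(15) /15, sqrt(13 ) /13, sqrt( 7)/7, sqrt (5 ) /5, sqrt (3 ),sqrt( 7 ),pi , pi, sqrt( 11 ), sqrt( 15 ),6, 61/pi,33  ,  36] 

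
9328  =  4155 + 5173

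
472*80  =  37760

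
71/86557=71/86557 = 0.00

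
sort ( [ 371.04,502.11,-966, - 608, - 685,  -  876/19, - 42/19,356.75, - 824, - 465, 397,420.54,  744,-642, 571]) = [- 966, - 824, - 685, - 642, - 608, - 465 , - 876/19, - 42/19,356.75,371.04, 397,420.54, 502.11,  571 , 744]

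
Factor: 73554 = 2^1*3^1 * 13^1*23^1*41^1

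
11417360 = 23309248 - 11891888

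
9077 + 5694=14771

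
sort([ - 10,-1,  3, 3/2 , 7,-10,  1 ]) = [ - 10, - 10, - 1  ,  1, 3/2, 3,7 ]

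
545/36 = 15+5/36 = 15.14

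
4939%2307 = 325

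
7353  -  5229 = 2124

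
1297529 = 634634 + 662895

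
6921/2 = 6921/2 = 3460.50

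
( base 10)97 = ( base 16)61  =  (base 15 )67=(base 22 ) 49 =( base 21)4D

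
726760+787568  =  1514328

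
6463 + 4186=10649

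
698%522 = 176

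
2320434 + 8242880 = 10563314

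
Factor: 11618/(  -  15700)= - 37/50= - 2^(- 1 )*5^ ( - 2 )*37^1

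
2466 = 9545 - 7079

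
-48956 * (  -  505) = 24722780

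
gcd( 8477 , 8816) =1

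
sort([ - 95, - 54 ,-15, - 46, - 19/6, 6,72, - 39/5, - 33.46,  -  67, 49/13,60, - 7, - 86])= [ - 95 , - 86, - 67, - 54, - 46, - 33.46, - 15, - 39/5, - 7, - 19/6, 49/13, 6, 60, 72] 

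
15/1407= 5/469  =  0.01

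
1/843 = 1/843=0.00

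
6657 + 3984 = 10641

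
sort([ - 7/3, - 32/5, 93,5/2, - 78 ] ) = [ - 78, -32/5,  -  7/3,5/2,93 ] 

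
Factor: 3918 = 2^1*3^1*653^1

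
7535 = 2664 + 4871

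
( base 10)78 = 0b1001110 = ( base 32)2E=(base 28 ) 2M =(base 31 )2g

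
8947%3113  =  2721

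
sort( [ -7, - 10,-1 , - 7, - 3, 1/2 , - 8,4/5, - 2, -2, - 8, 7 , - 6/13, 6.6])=[ - 10, - 8, - 8,- 7 , - 7, - 3, - 2,-2, - 1, - 6/13, 1/2, 4/5,6.6, 7]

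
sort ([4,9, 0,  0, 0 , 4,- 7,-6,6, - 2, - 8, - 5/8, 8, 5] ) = [-8,- 7, - 6,- 2, - 5/8, 0, 0,  0, 4, 4, 5, 6,8, 9 ]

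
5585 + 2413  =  7998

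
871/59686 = 871/59686= 0.01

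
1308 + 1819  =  3127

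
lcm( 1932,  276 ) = 1932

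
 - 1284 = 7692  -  8976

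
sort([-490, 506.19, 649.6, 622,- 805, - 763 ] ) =[ - 805,-763, - 490,506.19, 622, 649.6]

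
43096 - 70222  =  -27126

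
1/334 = 1/334 = 0.00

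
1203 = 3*401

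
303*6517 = 1974651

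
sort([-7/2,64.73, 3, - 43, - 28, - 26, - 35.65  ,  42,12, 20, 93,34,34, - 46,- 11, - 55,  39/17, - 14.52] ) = [-55, - 46,-43,-35.65,-28 ,- 26, - 14.52,-11, - 7/2,39/17, 3,12,20,34,34,42,64.73,93]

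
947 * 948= 897756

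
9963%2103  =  1551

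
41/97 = 41/97=0.42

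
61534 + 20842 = 82376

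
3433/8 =3433/8 =429.12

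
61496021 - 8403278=53092743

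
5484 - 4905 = 579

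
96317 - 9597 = 86720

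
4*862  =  3448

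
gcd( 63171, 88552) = 1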